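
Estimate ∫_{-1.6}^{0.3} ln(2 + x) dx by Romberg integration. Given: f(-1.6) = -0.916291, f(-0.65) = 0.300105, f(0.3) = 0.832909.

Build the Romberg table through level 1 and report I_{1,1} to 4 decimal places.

0.3537

I_{0,0} (trapezoid, 1 panel, h=1.9000): -0.079213
I_{1,0} (trapezoid, 2 panels, h=0.9500): 0.245493
I_{1,1} = 0.245493 + (0.245493 − (-0.079213))/3 = 0.353728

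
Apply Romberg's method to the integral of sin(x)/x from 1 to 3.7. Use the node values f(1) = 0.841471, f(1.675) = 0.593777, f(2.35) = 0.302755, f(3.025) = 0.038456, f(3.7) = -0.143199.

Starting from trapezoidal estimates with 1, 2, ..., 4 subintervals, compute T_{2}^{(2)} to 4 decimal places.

T_{0}^{(0)} (trapezoid, 1 panel, h=2.7000): 0.942667
T_{1}^{(0)} (trapezoid, 2 panels, h=1.3500): 0.880053
T_{2}^{(0)} (trapezoid, 4 panels, h=0.6750): 0.866784
T_{1}^{(1)} = 0.880053 + (0.880053 − 0.942667)/3 = 0.859182
T_{2}^{(1)} = 0.866784 + (0.866784 − 0.880053)/3 = 0.862361
T_{2}^{(2)} = 0.862361 + (0.862361 − 0.859182)/15 = 0.862573

0.8626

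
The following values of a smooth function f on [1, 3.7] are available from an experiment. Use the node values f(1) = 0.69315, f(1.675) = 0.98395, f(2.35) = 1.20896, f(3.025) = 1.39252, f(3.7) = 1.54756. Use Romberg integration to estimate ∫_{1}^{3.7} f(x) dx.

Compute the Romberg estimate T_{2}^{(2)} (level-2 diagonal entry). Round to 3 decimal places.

3.187

T_{0}^{(0)} (trapezoid, 1 panel, h=2.7000): 3.02496
T_{1}^{(0)} (trapezoid, 2 panels, h=1.3500): 3.14458
T_{2}^{(0)} (trapezoid, 4 panels, h=0.6750): 3.17640
T_{1}^{(1)} = 3.14458 + (3.14458 − 3.02496)/3 = 3.18445
T_{2}^{(1)} = 3.17640 + (3.17640 − 3.14458)/3 = 3.18701
T_{2}^{(2)} = 3.18701 + (3.18701 − 3.18445)/15 = 3.18718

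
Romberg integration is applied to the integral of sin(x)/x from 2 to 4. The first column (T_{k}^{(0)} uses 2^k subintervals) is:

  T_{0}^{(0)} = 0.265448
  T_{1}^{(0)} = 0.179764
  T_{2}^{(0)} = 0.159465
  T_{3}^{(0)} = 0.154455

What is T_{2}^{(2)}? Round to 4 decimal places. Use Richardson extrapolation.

0.1528

Richardson extrapolation on the trapezoidal column (denominator 4−1=3):
T_{1}^{(1)} = 0.179764 + (0.179764 − 0.265448)/3 = 0.151203
T_{2}^{(1)} = (4·0.159465 − 0.179764) / 3 = 0.152699
T_{2}^{(2)} = 0.152699 + (0.152699 − 0.151203)/15 = 0.152799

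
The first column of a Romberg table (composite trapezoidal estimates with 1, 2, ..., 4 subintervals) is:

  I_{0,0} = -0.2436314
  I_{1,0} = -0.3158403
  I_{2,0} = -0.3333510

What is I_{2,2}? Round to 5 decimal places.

-0.33914

I_{1,1} = (4·(-0.3158403) − (-0.2436314)) / 3 = -0.3399099
I_{2,1} = (4·(-0.3333510) − (-0.3158403)) / 3 = -0.3391879
I_{2,2} = -0.3391879 + (-0.3391879 − (-0.3399099))/15 = -0.3391398
(Column j=1 coincides with Simpson's rule on the same nodes.)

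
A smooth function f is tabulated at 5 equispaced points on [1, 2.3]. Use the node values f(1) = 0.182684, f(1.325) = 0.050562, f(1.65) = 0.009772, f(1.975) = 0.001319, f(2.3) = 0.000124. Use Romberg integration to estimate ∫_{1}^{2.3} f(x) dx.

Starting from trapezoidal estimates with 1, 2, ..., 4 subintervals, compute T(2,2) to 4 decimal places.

0.0442

T(0,0) (trapezoid, 1 panel, h=1.3000): 0.118825
T(1,0) (trapezoid, 2 panels, h=0.6500): 0.065764
T(2,0) (trapezoid, 4 panels, h=0.3250): 0.049744
T(1,1) = 0.065764 + (0.065764 − 0.118825)/3 = 0.048077
T(2,1) = 0.049744 + (0.049744 − 0.065764)/3 = 0.044404
T(2,2) = 0.044404 + (0.044404 − 0.048077)/15 = 0.044159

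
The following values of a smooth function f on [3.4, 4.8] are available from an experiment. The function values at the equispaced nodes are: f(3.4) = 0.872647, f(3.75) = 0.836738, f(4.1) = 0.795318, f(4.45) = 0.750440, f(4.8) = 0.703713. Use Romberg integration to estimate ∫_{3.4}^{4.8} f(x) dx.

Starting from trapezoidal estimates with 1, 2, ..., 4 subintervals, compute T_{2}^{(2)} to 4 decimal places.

T_{0}^{(0)} (trapezoid, 1 panel, h=1.4000): 1.103452
T_{1}^{(0)} (trapezoid, 2 panels, h=0.7000): 1.108449
T_{2}^{(0)} (trapezoid, 4 panels, h=0.3500): 1.109737
T_{1}^{(1)} = 1.108449 + (1.108449 − 1.103452)/3 = 1.110115
T_{2}^{(1)} = 1.109737 + (1.109737 − 1.108449)/3 = 1.110166
T_{2}^{(2)} = 1.110166 + (1.110166 − 1.110115)/15 = 1.110169

1.1102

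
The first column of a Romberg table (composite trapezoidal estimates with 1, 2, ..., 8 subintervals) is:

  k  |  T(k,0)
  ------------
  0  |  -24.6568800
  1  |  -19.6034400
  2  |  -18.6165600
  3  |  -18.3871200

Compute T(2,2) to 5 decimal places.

-18.31218

Richardson extrapolation on the trapezoidal column (denominator 4−1=3):
T(1,1) = (4·(-19.6034400) − (-24.6568800)) / 3 = -17.9189600
T(2,1) = -18.6165600 + (-18.6165600 − (-19.6034400))/3 = -18.2876000
T(2,2) = (16·(-18.2876000) − (-17.9189600)) / 15 = -18.3121760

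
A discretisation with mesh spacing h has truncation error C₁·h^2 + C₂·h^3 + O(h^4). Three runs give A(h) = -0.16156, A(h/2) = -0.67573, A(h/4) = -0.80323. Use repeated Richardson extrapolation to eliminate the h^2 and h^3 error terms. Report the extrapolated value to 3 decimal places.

-0.846

First eliminate the h^2 term (factor 2^2 = 4):
  B₁ = (4·(-0.67573) − (-0.16156))/3 = -0.84712
  B₂ = (4·(-0.80323) − (-0.67573))/3 = -0.84573
Then eliminate the h^3 term (factor 2^3 = 8):
  (8·(-0.84573) − (-0.84712))/7 = -0.84553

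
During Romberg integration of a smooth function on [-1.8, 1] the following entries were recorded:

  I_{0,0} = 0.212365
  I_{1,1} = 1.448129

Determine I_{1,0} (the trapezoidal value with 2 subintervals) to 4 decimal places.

1.1392

From I_{1,1} = (4·I_{1,0} − I_{0,0})/3, solve for I_{1,0}:
4·I_{1,0} = 3·1.448129 + 0.212365 = 4.556752
I_{1,0} = 1.139188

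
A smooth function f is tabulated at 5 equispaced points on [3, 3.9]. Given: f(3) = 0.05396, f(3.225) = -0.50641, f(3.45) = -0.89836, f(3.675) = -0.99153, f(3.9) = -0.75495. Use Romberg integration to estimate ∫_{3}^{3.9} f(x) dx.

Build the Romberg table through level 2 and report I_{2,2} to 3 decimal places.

I_{0,0} (trapezoid, 1 panel, h=0.9000): -0.31545
I_{1,0} (trapezoid, 2 panels, h=0.4500): -0.56198
I_{2,0} (trapezoid, 4 panels, h=0.2250): -0.61803
I_{1,1} = -0.56198 + (-0.56198 − (-0.31545))/3 = -0.64416
I_{2,1} = -0.61803 + (-0.61803 − (-0.56198))/3 = -0.63671
I_{2,2} = -0.63671 + (-0.63671 − (-0.64416))/15 = -0.63621

-0.636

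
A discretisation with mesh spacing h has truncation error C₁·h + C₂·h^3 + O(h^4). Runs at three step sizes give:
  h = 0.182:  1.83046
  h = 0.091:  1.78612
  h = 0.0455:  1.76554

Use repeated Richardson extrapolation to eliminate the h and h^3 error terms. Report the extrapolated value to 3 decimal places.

First eliminate the h term (factor 2^1 = 2):
  B₁ = (2·1.78612 − 1.83046)/1 = 1.74178
  B₂ = (2·1.76554 − 1.78612)/1 = 1.74496
Then eliminate the h^3 term (factor 2^3 = 8):
  (8·1.74496 − 1.74178)/7 = 1.74541

1.745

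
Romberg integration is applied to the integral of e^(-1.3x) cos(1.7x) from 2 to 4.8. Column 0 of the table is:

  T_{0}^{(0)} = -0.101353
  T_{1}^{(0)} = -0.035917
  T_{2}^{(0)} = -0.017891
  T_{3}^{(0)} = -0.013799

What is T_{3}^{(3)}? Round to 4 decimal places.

T_{1}^{(1)} = (4·(-0.035917) − (-0.101353)) / 3 = -0.014105
T_{2}^{(1)} = -0.017891 + (-0.017891 − (-0.035917))/3 = -0.011882
T_{3}^{(1)} = -0.013799 + (-0.013799 − (-0.017891))/3 = -0.012435
T_{2}^{(2)} = (16·(-0.011882) − (-0.014105)) / 15 = -0.011734
T_{3}^{(2)} = (16·(-0.012435) − (-0.011882)) / 15 = -0.012472
T_{3}^{(3)} = -0.012472 + (-0.012472 − (-0.011734))/63 = -0.012484
(Column j=1 coincides with Simpson's rule on the same nodes.)

-0.0125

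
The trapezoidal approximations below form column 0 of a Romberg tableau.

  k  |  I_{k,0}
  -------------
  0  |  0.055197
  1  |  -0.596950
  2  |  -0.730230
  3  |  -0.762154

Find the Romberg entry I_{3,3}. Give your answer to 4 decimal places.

Richardson extrapolation on the trapezoidal column (denominator 4−1=3):
I_{1,1} = (4·(-0.596950) − 0.055197) / 3 = -0.814332
I_{2,1} = (4·(-0.730230) − (-0.596950)) / 3 = -0.774657
I_{3,1} = (4·(-0.762154) − (-0.730230)) / 3 = -0.772795
I_{2,2} = -0.774657 + (-0.774657 − (-0.814332))/15 = -0.772012
I_{3,2} = (16·(-0.772795) − (-0.774657)) / 15 = -0.772671
I_{3,3} = -0.772671 + (-0.772671 − (-0.772012))/63 = -0.772681

-0.7727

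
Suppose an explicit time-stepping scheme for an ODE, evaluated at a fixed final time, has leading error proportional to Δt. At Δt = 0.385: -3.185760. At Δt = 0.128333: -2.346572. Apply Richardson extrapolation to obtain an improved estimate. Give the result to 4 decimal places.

The leading error scales as Δt; refining by a factor of 3 reduces it by 3^1 = 3.
Extrapolated value = (3·A(Δt/3) − A(Δt)) / (3 − 1)
= (3·(-2.346572) − (-3.185760)) / 2
= -3.853956 / 2 = -1.926978

-1.9270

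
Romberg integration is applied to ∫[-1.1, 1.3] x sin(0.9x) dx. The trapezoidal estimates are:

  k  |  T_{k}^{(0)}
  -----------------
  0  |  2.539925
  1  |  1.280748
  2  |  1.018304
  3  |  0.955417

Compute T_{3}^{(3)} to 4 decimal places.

0.9347

Richardson extrapolation on the trapezoidal column (denominator 4−1=3):
T_{1}^{(1)} = (4·1.280748 − 2.539925) / 3 = 0.861022
T_{2}^{(1)} = (4·1.018304 − 1.280748) / 3 = 0.930823
T_{3}^{(1)} = (4·0.955417 − 1.018304) / 3 = 0.934455
T_{2}^{(2)} = 0.930823 + (0.930823 − 0.861022)/15 = 0.935476
T_{3}^{(2)} = (16·0.934455 − 0.930823) / 15 = 0.934697
T_{3}^{(3)} = 0.934697 + (0.934697 − 0.935476)/63 = 0.934685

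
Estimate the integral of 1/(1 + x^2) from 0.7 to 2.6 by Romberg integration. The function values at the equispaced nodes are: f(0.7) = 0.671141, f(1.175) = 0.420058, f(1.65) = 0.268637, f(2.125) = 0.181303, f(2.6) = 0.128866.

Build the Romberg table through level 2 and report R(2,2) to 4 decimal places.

R(0,0) (trapezoid, 1 panel, h=1.9000): 0.760007
R(1,0) (trapezoid, 2 panels, h=0.9500): 0.635208
R(2,0) (trapezoid, 4 panels, h=0.4750): 0.603251
R(1,1) = 0.635208 + (0.635208 − 0.760007)/3 = 0.593608
R(2,1) = 0.603251 + (0.603251 − 0.635208)/3 = 0.592599
R(2,2) = 0.592599 + (0.592599 − 0.593608)/15 = 0.592532

0.5925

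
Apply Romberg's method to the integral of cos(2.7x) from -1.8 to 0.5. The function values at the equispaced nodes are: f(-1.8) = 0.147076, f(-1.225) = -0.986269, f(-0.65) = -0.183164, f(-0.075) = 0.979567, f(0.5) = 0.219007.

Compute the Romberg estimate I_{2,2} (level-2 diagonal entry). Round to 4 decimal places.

I_{0,0} (trapezoid, 1 panel, h=2.3000): 0.420995
I_{1,0} (trapezoid, 2 panels, h=1.1500): -0.000141
I_{2,0} (trapezoid, 4 panels, h=0.5750): -0.003924
I_{1,1} = -0.000141 + (-0.000141 − 0.420995)/3 = -0.140520
I_{2,1} = -0.003924 + (-0.003924 − (-0.000141))/3 = -0.005185
I_{2,2} = -0.005185 + (-0.005185 − (-0.140520))/15 = 0.003837

0.0038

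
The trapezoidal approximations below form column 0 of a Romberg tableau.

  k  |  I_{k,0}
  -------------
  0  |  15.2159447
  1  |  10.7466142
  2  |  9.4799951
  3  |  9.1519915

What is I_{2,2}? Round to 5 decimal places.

9.04452

I_{1,1} = (4·10.7466142 − 15.2159447) / 3 = 9.2568374
I_{2,1} = (4·9.4799951 − 10.7466142) / 3 = 9.0577887
I_{2,2} = 9.0577887 + (9.0577887 − 9.2568374)/15 = 9.0445188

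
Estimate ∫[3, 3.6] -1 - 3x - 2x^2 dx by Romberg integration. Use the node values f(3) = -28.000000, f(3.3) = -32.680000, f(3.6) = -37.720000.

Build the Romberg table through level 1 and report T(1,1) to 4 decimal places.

T(0,0) (trapezoid, 1 panel, h=0.6000): -19.716000
T(1,0) (trapezoid, 2 panels, h=0.3000): -19.662000
T(1,1) = -19.662000 + (-19.662000 − (-19.716000))/3 = -19.644000

-19.6440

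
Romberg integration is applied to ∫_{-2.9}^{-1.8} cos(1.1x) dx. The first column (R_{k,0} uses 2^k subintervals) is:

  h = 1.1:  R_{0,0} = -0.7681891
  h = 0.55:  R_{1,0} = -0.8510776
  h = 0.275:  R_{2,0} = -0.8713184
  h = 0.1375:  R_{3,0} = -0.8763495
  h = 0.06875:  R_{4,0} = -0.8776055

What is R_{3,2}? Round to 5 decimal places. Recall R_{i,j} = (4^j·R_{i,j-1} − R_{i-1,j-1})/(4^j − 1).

-0.87802

Richardson extrapolation on the trapezoidal column (denominator 4−1=3):
R_{2,1} = -0.8713184 + (-0.8713184 − (-0.8510776))/3 = -0.8780653
R_{3,1} = (4·(-0.8763495) − (-0.8713184)) / 3 = -0.8780265
R_{3,2} = (16·(-0.8780265) − (-0.8780653)) / 15 = -0.8780239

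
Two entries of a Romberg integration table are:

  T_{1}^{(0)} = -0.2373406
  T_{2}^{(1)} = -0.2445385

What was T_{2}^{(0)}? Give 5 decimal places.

From T_{2}^{(1)} = (4·T_{2}^{(0)} − T_{1}^{(0)})/3, solve for T_{2}^{(0)}:
4·T_{2}^{(0)} = 3·(-0.2445385) + (-0.2373406) = -0.9709561
T_{2}^{(0)} = -0.2427390

-0.24274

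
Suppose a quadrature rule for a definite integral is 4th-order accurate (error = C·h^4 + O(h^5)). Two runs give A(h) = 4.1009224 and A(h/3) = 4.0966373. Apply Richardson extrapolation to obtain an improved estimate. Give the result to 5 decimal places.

4.09658

The leading error scales as h^4; refining by a factor of 3 reduces it by 3^4 = 81.
Extrapolated value = (81·A(h/3) − A(h)) / (81 − 1)
= (81·4.0966373 − 4.1009224) / 80
= 327.7266989 / 80 = 4.0965837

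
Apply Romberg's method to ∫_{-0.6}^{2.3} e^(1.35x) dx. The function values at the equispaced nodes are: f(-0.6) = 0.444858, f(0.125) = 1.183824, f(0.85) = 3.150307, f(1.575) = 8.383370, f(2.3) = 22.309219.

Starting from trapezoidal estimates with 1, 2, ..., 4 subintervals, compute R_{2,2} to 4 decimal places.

16.2153

R_{0,0} (trapezoid, 1 panel, h=2.9000): 32.993412
R_{1,0} (trapezoid, 2 panels, h=1.4500): 21.064651
R_{2,0} (trapezoid, 4 panels, h=0.7250): 17.468541
R_{1,1} = 21.064651 + (21.064651 − 32.993412)/3 = 17.088397
R_{2,1} = 17.468541 + (17.468541 − 21.064651)/3 = 16.269838
R_{2,2} = 16.269838 + (16.269838 − 17.088397)/15 = 16.215267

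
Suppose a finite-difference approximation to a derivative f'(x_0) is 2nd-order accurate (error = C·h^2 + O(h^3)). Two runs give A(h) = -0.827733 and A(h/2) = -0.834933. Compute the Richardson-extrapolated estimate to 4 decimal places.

-0.8373

The leading error scales as h^2; refining by a factor of 2 reduces it by 2^2 = 4.
Extrapolated value = (4·A(h/2) − A(h)) / (4 − 1)
= (4·(-0.834933) − (-0.827733)) / 3
= -2.511999 / 3 = -0.837333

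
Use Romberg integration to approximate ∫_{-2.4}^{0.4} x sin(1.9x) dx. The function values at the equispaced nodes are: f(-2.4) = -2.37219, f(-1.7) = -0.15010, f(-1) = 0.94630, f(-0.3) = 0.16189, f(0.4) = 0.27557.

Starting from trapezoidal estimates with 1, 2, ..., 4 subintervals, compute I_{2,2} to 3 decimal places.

-0.092

I_{0,0} (trapezoid, 1 panel, h=2.8000): -2.93527
I_{1,0} (trapezoid, 2 panels, h=1.4000): -0.14281
I_{2,0} (trapezoid, 4 panels, h=0.7000): -0.06315
I_{1,1} = -0.14281 + (-0.14281 − (-2.93527))/3 = 0.78801
I_{2,1} = -0.06315 + (-0.06315 − (-0.14281))/3 = -0.03660
I_{2,2} = -0.03660 + (-0.03660 − 0.78801)/15 = -0.09157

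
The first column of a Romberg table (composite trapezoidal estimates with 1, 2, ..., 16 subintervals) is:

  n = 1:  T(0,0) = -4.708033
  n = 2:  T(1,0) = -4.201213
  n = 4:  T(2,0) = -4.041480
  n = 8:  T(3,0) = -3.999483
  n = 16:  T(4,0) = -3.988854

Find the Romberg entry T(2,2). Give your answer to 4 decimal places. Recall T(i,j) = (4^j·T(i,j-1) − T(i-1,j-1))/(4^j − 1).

-3.9853

Richardson extrapolation on the trapezoidal column (denominator 4−1=3):
T(1,1) = -4.201213 + (-4.201213 − (-4.708033))/3 = -4.032273
T(2,1) = (4·(-4.041480) − (-4.201213)) / 3 = -3.988236
T(2,2) = -3.988236 + (-3.988236 − (-4.032273))/15 = -3.985300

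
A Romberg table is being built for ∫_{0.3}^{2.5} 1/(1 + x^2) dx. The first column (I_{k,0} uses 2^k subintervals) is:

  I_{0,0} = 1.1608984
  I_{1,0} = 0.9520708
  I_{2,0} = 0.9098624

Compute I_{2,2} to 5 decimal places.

0.89668

I_{1,1} = 0.9520708 + (0.9520708 − 1.1608984)/3 = 0.8824616
I_{2,1} = (4·0.9098624 − 0.9520708) / 3 = 0.8957929
I_{2,2} = (16·0.8957929 − 0.8824616) / 15 = 0.8966817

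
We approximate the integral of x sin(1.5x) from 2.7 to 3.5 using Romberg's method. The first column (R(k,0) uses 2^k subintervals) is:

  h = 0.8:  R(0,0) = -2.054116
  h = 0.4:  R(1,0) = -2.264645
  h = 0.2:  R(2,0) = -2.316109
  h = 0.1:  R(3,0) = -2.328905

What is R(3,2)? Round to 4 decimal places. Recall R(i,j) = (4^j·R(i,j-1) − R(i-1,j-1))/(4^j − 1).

-2.3332

Richardson extrapolation on the trapezoidal column (denominator 4−1=3):
R(2,1) = (4·(-2.316109) − (-2.264645)) / 3 = -2.333264
R(3,1) = -2.328905 + (-2.328905 − (-2.316109))/3 = -2.333170
R(3,2) = -2.333170 + (-2.333170 − (-2.333264))/15 = -2.333164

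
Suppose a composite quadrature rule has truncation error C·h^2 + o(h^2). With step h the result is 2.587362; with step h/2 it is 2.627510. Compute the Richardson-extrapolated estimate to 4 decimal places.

2.6409

Extrapolated value = (4·A(h/2) − A(h)) / (4 − 1)
= (4·2.627510 − 2.587362) / 3
= 7.922678 / 3 = 2.640893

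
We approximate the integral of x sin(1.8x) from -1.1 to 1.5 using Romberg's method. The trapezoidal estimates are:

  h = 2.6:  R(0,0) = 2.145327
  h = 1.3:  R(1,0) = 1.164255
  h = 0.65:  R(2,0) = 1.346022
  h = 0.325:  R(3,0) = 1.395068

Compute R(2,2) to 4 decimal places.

Richardson extrapolation on the trapezoidal column (denominator 4−1=3):
R(1,1) = (4·1.164255 − 2.145327) / 3 = 0.837231
R(2,1) = (4·1.346022 − 1.164255) / 3 = 1.406611
R(2,2) = (16·1.406611 − 0.837231) / 15 = 1.444570

1.4446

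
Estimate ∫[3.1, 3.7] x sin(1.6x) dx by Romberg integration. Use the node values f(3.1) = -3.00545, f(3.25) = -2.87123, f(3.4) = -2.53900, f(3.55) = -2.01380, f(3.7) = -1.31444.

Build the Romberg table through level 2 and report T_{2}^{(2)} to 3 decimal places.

-1.447

T_{0}^{(0)} (trapezoid, 1 panel, h=0.6000): -1.29597
T_{1}^{(0)} (trapezoid, 2 panels, h=0.3000): -1.40968
T_{2}^{(0)} (trapezoid, 4 panels, h=0.1500): -1.43760
T_{1}^{(1)} = -1.40968 + (-1.40968 − (-1.29597))/3 = -1.44758
T_{2}^{(1)} = -1.43760 + (-1.43760 − (-1.40968))/3 = -1.44691
T_{2}^{(2)} = -1.44691 + (-1.44691 − (-1.44758))/15 = -1.44687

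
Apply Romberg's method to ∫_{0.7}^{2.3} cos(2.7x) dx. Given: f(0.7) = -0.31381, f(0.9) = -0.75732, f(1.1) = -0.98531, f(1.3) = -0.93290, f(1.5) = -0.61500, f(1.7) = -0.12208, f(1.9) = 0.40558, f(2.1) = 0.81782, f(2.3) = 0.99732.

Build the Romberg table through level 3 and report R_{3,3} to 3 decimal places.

-0.379

R_{0,0} (trapezoid, 1 panel, h=1.6000): 0.54681
R_{1,0} (trapezoid, 2 panels, h=0.8000): -0.21860
R_{2,0} (trapezoid, 4 panels, h=0.4000): -0.34119
R_{3,0} (trapezoid, 8 panels, h=0.2000): -0.36949
R_{1,1} = -0.21860 + (-0.21860 − 0.54681)/3 = -0.47374
R_{2,1} = -0.34119 + (-0.34119 − (-0.21860))/3 = -0.38205
R_{3,1} = -0.36949 + (-0.36949 − (-0.34119))/3 = -0.37892
R_{2,2} = -0.38205 + (-0.38205 − (-0.47374))/15 = -0.37594
R_{3,2} = -0.37892 + (-0.37892 − (-0.38205))/15 = -0.37871
R_{3,3} = -0.37871 + (-0.37871 − (-0.37594))/63 = -0.37875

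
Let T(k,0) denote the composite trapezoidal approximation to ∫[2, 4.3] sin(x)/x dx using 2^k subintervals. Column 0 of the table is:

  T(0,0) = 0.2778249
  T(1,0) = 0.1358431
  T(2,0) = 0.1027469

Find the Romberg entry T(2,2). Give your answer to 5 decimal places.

Richardson extrapolation on the trapezoidal column (denominator 4−1=3):
T(1,1) = 0.1358431 + (0.1358431 − 0.2778249)/3 = 0.0885158
T(2,1) = (4·0.1027469 − 0.1358431) / 3 = 0.0917148
T(2,2) = 0.0917148 + (0.0917148 − 0.0885158)/15 = 0.0919281

0.09193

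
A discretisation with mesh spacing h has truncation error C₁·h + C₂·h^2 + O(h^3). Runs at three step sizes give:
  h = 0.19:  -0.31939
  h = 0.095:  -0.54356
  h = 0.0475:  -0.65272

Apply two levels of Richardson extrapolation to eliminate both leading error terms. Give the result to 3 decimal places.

-0.760

First eliminate the h term (factor 2^1 = 2):
  B₁ = (2·(-0.54356) − (-0.31939))/1 = -0.76773
  B₂ = (2·(-0.65272) − (-0.54356))/1 = -0.76188
Then eliminate the h^2 term (factor 2^2 = 4):
  (4·(-0.76188) − (-0.76773))/3 = -0.75993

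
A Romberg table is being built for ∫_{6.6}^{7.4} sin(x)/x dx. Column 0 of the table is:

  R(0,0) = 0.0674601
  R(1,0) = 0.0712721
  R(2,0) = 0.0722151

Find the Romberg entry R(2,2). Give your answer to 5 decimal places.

Richardson extrapolation on the trapezoidal column (denominator 4−1=3):
R(1,1) = 0.0712721 + (0.0712721 − 0.0674601)/3 = 0.0725428
R(2,1) = 0.0722151 + (0.0722151 − 0.0712721)/3 = 0.0725294
R(2,2) = (16·0.0725294 − 0.0725428) / 15 = 0.0725285

0.07253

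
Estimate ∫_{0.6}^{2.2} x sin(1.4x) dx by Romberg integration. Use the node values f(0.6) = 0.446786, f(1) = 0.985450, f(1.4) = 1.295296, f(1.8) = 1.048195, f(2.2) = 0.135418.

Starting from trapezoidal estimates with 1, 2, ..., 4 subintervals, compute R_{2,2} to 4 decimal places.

R_{0,0} (trapezoid, 1 panel, h=1.6000): 0.465763
R_{1,0} (trapezoid, 2 panels, h=0.8000): 1.269118
R_{2,0} (trapezoid, 4 panels, h=0.4000): 1.448017
R_{1,1} = 1.269118 + (1.269118 − 0.465763)/3 = 1.536903
R_{2,1} = 1.448017 + (1.448017 − 1.269118)/3 = 1.507650
R_{2,2} = 1.507650 + (1.507650 − 1.536903)/15 = 1.505700

1.5057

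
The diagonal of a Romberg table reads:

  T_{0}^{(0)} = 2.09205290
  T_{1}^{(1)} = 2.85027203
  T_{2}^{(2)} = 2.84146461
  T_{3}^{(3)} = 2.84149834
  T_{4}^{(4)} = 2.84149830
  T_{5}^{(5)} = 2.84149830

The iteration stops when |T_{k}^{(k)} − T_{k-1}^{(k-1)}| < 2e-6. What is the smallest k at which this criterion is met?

k = 4

|T_{1}^{(1)} − T_{0}^{(0)}| = 0.75821913 ≥ 2e-6
|T_{2}^{(2)} − T_{1}^{(1)}| = 0.00880742 ≥ 2e-6
|T_{3}^{(3)} − T_{2}^{(2)}| = 0.00003373 ≥ 2e-6
|T_{4}^{(4)} − T_{3}^{(3)}| = 0.00000004 < 2e-6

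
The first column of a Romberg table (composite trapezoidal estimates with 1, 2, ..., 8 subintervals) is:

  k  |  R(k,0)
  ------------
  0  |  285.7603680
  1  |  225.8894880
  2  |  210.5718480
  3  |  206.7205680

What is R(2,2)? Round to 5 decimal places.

R(1,1) = 225.8894880 + (225.8894880 − 285.7603680)/3 = 205.9325280
R(2,1) = 210.5718480 + (210.5718480 − 225.8894880)/3 = 205.4659680
R(2,2) = 205.4659680 + (205.4659680 − 205.9325280)/15 = 205.4348640
(Column j=1 coincides with Simpson's rule on the same nodes.)

205.43486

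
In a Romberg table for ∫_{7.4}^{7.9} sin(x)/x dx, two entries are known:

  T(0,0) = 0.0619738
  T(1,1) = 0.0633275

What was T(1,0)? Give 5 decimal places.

From T(1,1) = (4·T(1,0) − T(0,0))/3, solve for T(1,0):
4·T(1,0) = 3·0.0633275 + 0.0619738 = 0.2519563
T(1,0) = 0.0629891

0.06299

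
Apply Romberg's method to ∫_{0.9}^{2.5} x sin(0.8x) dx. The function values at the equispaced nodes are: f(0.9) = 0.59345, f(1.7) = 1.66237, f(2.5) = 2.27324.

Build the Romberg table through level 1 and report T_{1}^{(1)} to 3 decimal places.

T_{0}^{(0)} (trapezoid, 1 panel, h=1.6000): 2.29335
T_{1}^{(0)} (trapezoid, 2 panels, h=0.8000): 2.47657
T_{1}^{(1)} = 2.47657 + (2.47657 − 2.29335)/3 = 2.53764

2.538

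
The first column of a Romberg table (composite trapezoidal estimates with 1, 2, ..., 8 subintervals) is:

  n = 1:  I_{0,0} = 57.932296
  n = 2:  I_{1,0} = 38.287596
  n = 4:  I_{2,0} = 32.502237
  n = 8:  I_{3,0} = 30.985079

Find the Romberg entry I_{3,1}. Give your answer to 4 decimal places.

30.4794

Richardson extrapolation on the trapezoidal column (denominator 4−1=3):
I_{3,1} = (4·30.985079 − 32.502237) / 3 = 30.479360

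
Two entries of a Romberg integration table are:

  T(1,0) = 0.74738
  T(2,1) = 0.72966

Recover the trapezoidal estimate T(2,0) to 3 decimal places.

From T(2,1) = (4·T(2,0) − T(1,0))/3, solve for T(2,0):
4·T(2,0) = 3·0.72966 + 0.74738 = 2.93636
T(2,0) = 0.73409

0.734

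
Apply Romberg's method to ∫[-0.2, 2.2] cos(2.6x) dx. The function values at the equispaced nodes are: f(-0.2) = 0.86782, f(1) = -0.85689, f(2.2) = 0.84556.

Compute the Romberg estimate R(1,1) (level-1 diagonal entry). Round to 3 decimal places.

-0.686

R(0,0) (trapezoid, 1 panel, h=2.4000): 2.05606
R(1,0) (trapezoid, 2 panels, h=1.2000): -0.00024
R(1,1) = -0.00024 + (-0.00024 − 2.05606)/3 = -0.68567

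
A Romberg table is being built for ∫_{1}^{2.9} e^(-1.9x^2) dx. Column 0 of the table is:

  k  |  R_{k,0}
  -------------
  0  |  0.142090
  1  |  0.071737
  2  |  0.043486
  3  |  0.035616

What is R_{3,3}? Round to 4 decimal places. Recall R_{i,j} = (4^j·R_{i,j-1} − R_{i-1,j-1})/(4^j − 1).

0.0329

R_{1,1} = 0.071737 + (0.071737 − 0.142090)/3 = 0.048286
R_{2,1} = 0.043486 + (0.043486 − 0.071737)/3 = 0.034069
R_{3,1} = 0.035616 + (0.035616 − 0.043486)/3 = 0.032993
R_{2,2} = (16·0.034069 − 0.048286) / 15 = 0.033121
R_{3,2} = 0.032993 + (0.032993 − 0.034069)/15 = 0.032921
R_{3,3} = 0.032921 + (0.032921 − 0.033121)/63 = 0.032918
(Column j=1 coincides with Simpson's rule on the same nodes.)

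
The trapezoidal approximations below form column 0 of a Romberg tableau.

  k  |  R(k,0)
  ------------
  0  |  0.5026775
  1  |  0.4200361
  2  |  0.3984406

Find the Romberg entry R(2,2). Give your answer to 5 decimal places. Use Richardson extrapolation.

Richardson extrapolation on the trapezoidal column (denominator 4−1=3):
R(1,1) = 0.4200361 + (0.4200361 − 0.5026775)/3 = 0.3924890
R(2,1) = (4·0.3984406 − 0.4200361) / 3 = 0.3912421
R(2,2) = 0.3912421 + (0.3912421 − 0.3924890)/15 = 0.3911590

0.39116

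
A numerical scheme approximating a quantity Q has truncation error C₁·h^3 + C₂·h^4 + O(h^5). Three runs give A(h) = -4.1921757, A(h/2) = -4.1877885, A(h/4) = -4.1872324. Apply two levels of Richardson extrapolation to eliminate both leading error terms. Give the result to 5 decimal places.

-4.18715

First eliminate the h^3 term (factor 2^3 = 8):
  B₁ = (8·(-4.1877885) − (-4.1921757))/7 = -4.1871618
  B₂ = (8·(-4.1872324) − (-4.1877885))/7 = -4.1871530
Then eliminate the h^4 term (factor 2^4 = 16):
  (16·(-4.1871530) − (-4.1871618))/15 = -4.1871524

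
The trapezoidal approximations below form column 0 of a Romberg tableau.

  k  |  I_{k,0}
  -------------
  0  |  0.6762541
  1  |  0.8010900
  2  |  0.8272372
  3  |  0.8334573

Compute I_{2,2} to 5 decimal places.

0.83550

Richardson extrapolation on the trapezoidal column (denominator 4−1=3):
I_{1,1} = (4·0.8010900 − 0.6762541) / 3 = 0.8427020
I_{2,1} = (4·0.8272372 − 0.8010900) / 3 = 0.8359529
I_{2,2} = 0.8359529 + (0.8359529 − 0.8427020)/15 = 0.8355030
(Column j=1 coincides with Simpson's rule on the same nodes.)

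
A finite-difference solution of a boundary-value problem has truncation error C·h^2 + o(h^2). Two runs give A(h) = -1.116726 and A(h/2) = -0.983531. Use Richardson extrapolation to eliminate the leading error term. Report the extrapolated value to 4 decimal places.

Extrapolated value = (4·A(h/2) − A(h)) / (4 − 1)
= (4·(-0.983531) − (-1.116726)) / 3
= -2.817398 / 3 = -0.939133

-0.9391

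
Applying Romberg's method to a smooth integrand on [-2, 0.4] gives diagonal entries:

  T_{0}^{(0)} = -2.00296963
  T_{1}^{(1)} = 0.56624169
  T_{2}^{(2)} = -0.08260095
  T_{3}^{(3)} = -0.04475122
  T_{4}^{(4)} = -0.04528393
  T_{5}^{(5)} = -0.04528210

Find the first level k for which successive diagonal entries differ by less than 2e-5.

k = 5

|T_{1}^{(1)} − T_{0}^{(0)}| = 2.56921132 ≥ 2e-5
|T_{2}^{(2)} − T_{1}^{(1)}| = 0.64884264 ≥ 2e-5
|T_{3}^{(3)} − T_{2}^{(2)}| = 0.03784973 ≥ 2e-5
|T_{4}^{(4)} − T_{3}^{(3)}| = 0.00053271 ≥ 2e-5
|T_{5}^{(5)} − T_{4}^{(4)}| = 0.00000183 < 2e-5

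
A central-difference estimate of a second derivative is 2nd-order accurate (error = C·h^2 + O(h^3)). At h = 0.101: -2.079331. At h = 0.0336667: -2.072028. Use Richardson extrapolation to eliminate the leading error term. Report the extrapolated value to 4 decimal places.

-2.0711

The leading error scales as h^2; refining by a factor of 3 reduces it by 3^2 = 9.
Extrapolated value = (9·A(h/3) − A(h)) / (9 − 1)
= (9·(-2.072028) − (-2.079331)) / 8
= -16.568921 / 8 = -2.071115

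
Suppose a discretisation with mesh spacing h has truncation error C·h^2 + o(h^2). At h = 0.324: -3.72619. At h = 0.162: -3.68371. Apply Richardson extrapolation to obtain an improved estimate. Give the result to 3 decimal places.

-3.670

The leading error scales as h^2; refining by a factor of 2 reduces it by 2^2 = 4.
Extrapolated value = (4·A(h/2) − A(h)) / (4 − 1)
= (4·(-3.68371) − (-3.72619)) / 3
= -11.00865 / 3 = -3.66955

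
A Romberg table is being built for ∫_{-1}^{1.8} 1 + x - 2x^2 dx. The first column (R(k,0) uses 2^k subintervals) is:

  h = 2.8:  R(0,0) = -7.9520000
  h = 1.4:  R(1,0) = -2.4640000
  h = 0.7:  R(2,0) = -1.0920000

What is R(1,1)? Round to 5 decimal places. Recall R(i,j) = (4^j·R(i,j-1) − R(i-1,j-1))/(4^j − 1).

R(1,1) = (4·(-2.4640000) − (-7.9520000)) / 3 = -0.6346667
(Column j=1 coincides with Simpson's rule on the same nodes.)

-0.63467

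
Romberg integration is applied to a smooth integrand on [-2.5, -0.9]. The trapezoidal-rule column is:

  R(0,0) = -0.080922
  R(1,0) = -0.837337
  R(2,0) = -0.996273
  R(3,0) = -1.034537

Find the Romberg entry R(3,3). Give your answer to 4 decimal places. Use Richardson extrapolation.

R(1,1) = (4·(-0.837337) − (-0.080922)) / 3 = -1.089475
R(2,1) = (4·(-0.996273) − (-0.837337)) / 3 = -1.049252
R(3,1) = -1.034537 + (-1.034537 − (-0.996273))/3 = -1.047292
R(2,2) = (16·(-1.049252) − (-1.089475)) / 15 = -1.046570
R(3,2) = (16·(-1.047292) − (-1.049252)) / 15 = -1.047161
R(3,3) = (64·(-1.047161) − (-1.046570)) / 63 = -1.047170

-1.0472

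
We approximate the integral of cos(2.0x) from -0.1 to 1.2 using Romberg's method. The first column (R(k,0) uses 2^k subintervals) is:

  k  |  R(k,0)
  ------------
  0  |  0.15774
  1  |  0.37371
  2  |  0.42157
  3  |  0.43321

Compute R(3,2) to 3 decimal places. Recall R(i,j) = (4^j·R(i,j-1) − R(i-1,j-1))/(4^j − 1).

0.437

R(2,1) = (4·0.42157 − 0.37371) / 3 = 0.43752
R(3,1) = (4·0.43321 − 0.42157) / 3 = 0.43709
R(3,2) = 0.43709 + (0.43709 − 0.43752)/15 = 0.43706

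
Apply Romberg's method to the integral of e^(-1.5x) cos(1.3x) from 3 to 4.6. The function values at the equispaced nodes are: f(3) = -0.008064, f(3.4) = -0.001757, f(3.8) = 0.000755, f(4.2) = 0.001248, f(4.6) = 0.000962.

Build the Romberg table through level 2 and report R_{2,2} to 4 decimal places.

-0.0010

R_{0,0} (trapezoid, 1 panel, h=1.6000): -0.005682
R_{1,0} (trapezoid, 2 panels, h=0.8000): -0.002237
R_{2,0} (trapezoid, 4 panels, h=0.4000): -0.001322
R_{1,1} = -0.002237 + (-0.002237 − (-0.005682))/3 = -0.001089
R_{2,1} = -0.001322 + (-0.001322 − (-0.002237))/3 = -0.001017
R_{2,2} = -0.001017 + (-0.001017 − (-0.001089))/15 = -0.001012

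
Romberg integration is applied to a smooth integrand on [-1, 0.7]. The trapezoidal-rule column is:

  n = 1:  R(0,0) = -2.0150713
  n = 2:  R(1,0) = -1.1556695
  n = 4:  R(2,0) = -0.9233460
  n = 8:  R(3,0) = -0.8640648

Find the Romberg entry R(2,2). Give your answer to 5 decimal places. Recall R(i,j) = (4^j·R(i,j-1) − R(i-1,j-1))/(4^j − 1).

R(1,1) = -1.1556695 + (-1.1556695 − (-2.0150713))/3 = -0.8692022
R(2,1) = (4·(-0.9233460) − (-1.1556695)) / 3 = -0.8459048
R(2,2) = -0.8459048 + (-0.8459048 − (-0.8692022))/15 = -0.8443516

-0.84435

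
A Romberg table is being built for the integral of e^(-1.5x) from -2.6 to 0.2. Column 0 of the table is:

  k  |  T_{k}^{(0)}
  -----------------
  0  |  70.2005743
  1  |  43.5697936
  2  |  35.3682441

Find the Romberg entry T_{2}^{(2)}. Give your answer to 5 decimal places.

T_{1}^{(1)} = (4·43.5697936 − 70.2005743) / 3 = 34.6928667
T_{2}^{(1)} = (4·35.3682441 − 43.5697936) / 3 = 32.6343943
T_{2}^{(2)} = (16·32.6343943 − 34.6928667) / 15 = 32.4971628

32.49716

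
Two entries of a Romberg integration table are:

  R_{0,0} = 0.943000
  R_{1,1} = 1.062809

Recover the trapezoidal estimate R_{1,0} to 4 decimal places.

1.0329

From R_{1,1} = (4·R_{1,0} − R_{0,0})/3, solve for R_{1,0}:
4·R_{1,0} = 3·1.062809 + 0.943000 = 4.131427
R_{1,0} = 1.032857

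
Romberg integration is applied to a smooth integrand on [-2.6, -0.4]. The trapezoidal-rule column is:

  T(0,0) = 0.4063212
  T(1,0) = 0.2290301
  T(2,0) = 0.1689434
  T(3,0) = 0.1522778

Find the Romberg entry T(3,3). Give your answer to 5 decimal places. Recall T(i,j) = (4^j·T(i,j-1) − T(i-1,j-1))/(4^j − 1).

Richardson extrapolation on the trapezoidal column (denominator 4−1=3):
T(1,1) = 0.2290301 + (0.2290301 − 0.4063212)/3 = 0.1699331
T(2,1) = 0.1689434 + (0.1689434 − 0.2290301)/3 = 0.1489145
T(3,1) = (4·0.1522778 − 0.1689434) / 3 = 0.1467226
T(2,2) = 0.1489145 + (0.1489145 − 0.1699331)/15 = 0.1475133
T(3,2) = (16·0.1467226 − 0.1489145) / 15 = 0.1465765
T(3,3) = 0.1465765 + (0.1465765 − 0.1475133)/63 = 0.1465616
(Column j=1 coincides with Simpson's rule on the same nodes.)

0.14656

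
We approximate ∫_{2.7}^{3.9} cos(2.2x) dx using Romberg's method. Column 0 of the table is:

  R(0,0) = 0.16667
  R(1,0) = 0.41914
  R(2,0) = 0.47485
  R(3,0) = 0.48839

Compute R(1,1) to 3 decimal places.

0.503

R(1,1) = 0.41914 + (0.41914 − 0.16667)/3 = 0.50330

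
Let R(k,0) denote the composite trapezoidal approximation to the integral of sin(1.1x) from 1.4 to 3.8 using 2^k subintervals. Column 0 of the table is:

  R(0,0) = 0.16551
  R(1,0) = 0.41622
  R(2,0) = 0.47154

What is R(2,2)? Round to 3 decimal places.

Richardson extrapolation on the trapezoidal column (denominator 4−1=3):
R(1,1) = 0.41622 + (0.41622 − 0.16551)/3 = 0.49979
R(2,1) = 0.47154 + (0.47154 − 0.41622)/3 = 0.48998
R(2,2) = (16·0.48998 − 0.49979) / 15 = 0.48933

0.489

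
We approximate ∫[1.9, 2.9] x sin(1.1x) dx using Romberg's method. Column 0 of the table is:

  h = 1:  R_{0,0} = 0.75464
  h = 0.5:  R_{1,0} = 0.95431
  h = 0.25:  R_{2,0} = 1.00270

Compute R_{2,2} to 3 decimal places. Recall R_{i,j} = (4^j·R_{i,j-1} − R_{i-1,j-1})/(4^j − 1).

R_{1,1} = 0.95431 + (0.95431 − 0.75464)/3 = 1.02087
R_{2,1} = 1.00270 + (1.00270 − 0.95431)/3 = 1.01883
R_{2,2} = 1.01883 + (1.01883 − 1.02087)/15 = 1.01869

1.019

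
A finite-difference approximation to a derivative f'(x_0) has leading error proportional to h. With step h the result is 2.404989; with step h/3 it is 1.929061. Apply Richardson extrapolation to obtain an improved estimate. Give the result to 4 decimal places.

1.6911

The leading error scales as h; refining by a factor of 3 reduces it by 3^1 = 3.
Extrapolated value = (3·A(h/3) − A(h)) / (3 − 1)
= (3·1.929061 − 2.404989) / 2
= 3.382194 / 2 = 1.691097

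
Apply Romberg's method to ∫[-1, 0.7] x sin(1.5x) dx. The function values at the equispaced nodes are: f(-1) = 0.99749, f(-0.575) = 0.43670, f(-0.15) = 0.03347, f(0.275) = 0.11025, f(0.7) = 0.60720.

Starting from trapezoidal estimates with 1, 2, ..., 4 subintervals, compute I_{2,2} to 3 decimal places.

0.550

I_{0,0} (trapezoid, 1 panel, h=1.7000): 1.36399
I_{1,0} (trapezoid, 2 panels, h=0.8500): 0.71044
I_{2,0} (trapezoid, 4 panels, h=0.4250): 0.58768
I_{1,1} = 0.71044 + (0.71044 − 1.36399)/3 = 0.49259
I_{2,1} = 0.58768 + (0.58768 − 0.71044)/3 = 0.54676
I_{2,2} = 0.54676 + (0.54676 − 0.49259)/15 = 0.55037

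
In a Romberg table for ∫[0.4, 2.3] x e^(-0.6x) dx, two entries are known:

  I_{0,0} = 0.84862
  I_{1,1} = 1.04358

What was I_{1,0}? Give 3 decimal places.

From I_{1,1} = (4·I_{1,0} − I_{0,0})/3, solve for I_{1,0}:
4·I_{1,0} = 3·1.04358 + 0.84862 = 3.97936
I_{1,0} = 0.99484

0.995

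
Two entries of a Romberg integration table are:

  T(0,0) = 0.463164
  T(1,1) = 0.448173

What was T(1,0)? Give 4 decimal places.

0.4519

From T(1,1) = (4·T(1,0) − T(0,0))/3, solve for T(1,0):
4·T(1,0) = 3·0.448173 + 0.463164 = 1.807683
T(1,0) = 0.451921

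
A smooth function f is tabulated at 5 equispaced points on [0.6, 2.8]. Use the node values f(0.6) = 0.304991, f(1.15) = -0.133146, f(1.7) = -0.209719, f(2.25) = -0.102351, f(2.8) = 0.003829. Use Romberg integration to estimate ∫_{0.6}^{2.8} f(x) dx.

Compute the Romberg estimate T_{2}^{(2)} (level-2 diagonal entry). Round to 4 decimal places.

T_{0}^{(0)} (trapezoid, 1 panel, h=2.2000): 0.339702
T_{1}^{(0)} (trapezoid, 2 panels, h=1.1000): -0.060840
T_{2}^{(0)} (trapezoid, 4 panels, h=0.5500): -0.159943
T_{1}^{(1)} = -0.060840 + (-0.060840 − 0.339702)/3 = -0.194354
T_{2}^{(1)} = -0.159943 + (-0.159943 − (-0.060840))/3 = -0.192977
T_{2}^{(2)} = -0.192977 + (-0.192977 − (-0.194354))/15 = -0.192885

-0.1929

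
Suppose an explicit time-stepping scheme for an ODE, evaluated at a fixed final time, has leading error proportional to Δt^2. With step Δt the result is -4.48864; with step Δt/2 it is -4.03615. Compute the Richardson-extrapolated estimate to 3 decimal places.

-3.885

The leading error scales as Δt^2; refining by a factor of 2 reduces it by 2^2 = 4.
Extrapolated value = (4·A(Δt/2) − A(Δt)) / (4 − 1)
= (4·(-4.03615) − (-4.48864)) / 3
= -11.65596 / 3 = -3.88532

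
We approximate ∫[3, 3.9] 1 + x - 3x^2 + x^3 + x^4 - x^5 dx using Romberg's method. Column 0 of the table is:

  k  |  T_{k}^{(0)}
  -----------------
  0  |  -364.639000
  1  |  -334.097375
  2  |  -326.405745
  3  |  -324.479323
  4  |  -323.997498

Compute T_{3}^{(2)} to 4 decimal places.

T_{2}^{(1)} = (4·(-326.405745) − (-334.097375)) / 3 = -323.841868
T_{3}^{(1)} = (4·(-324.479323) − (-326.405745)) / 3 = -323.837182
T_{3}^{(2)} = (16·(-323.837182) − (-323.841868)) / 15 = -323.836870

-323.8369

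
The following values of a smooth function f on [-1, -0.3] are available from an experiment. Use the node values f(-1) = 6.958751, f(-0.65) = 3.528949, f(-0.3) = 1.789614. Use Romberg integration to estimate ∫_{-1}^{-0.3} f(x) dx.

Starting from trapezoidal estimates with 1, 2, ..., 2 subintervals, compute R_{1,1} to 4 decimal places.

R_{0,0} (trapezoid, 1 panel, h=0.7000): 3.061928
R_{1,0} (trapezoid, 2 panels, h=0.3500): 2.766096
R_{1,1} = 2.766096 + (2.766096 − 3.061928)/3 = 2.667485

2.6675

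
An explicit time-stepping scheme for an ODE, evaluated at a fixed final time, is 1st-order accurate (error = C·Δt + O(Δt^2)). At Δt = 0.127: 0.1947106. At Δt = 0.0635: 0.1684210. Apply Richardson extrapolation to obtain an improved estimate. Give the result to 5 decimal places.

The leading error scales as Δt; refining by a factor of 2 reduces it by 2^1 = 2.
Extrapolated value = (2·A(Δt/2) − A(Δt)) / (2 − 1)
= (2·0.1684210 − 0.1947106) / 1
= 0.1421314 / 1 = 0.1421314

0.14213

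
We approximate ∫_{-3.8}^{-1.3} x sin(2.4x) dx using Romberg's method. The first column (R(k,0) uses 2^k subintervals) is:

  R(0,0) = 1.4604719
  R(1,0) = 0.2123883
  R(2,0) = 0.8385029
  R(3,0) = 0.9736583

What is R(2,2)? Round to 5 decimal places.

Richardson extrapolation on the trapezoidal column (denominator 4−1=3):
R(1,1) = (4·0.2123883 − 1.4604719) / 3 = -0.2036396
R(2,1) = 0.8385029 + (0.8385029 − 0.2123883)/3 = 1.0472078
R(2,2) = (16·1.0472078 − (-0.2036396)) / 15 = 1.1305976

1.13060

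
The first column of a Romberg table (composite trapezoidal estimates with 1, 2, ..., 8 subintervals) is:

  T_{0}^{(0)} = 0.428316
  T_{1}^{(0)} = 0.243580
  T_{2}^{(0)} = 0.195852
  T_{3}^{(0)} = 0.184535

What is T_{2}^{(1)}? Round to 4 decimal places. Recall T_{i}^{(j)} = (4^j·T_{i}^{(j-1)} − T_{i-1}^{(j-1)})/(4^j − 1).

0.1799

T_{2}^{(1)} = 0.195852 + (0.195852 − 0.243580)/3 = 0.179943
(Column j=1 coincides with Simpson's rule on the same nodes.)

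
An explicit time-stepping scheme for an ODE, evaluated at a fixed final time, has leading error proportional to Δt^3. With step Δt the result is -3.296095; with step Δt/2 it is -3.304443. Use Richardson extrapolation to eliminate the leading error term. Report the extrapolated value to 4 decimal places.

The leading error scales as Δt^3; refining by a factor of 2 reduces it by 2^3 = 8.
Extrapolated value = (8·A(Δt/2) − A(Δt)) / (8 − 1)
= (8·(-3.304443) − (-3.296095)) / 7
= -23.139449 / 7 = -3.305636

-3.3056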